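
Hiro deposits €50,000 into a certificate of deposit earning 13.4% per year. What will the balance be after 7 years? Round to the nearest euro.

€120,576

50,000 × (1+0.134)^7 = 50,000 × 2.411523 = 120,576.1426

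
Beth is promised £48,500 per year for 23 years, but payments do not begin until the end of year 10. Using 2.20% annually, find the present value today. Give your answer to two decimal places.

Value one period before first payment (t=9): 48500 × [1 − (1+0.022)^(−23)] / 0.022 = 48500 × 17.899146 = 868,108.5666
Discount back 9 years: 868,108.5666 × (1+0.022)^(−9) = 868,108.5666 × 0.822133 = 713,700.4650

£713,700.46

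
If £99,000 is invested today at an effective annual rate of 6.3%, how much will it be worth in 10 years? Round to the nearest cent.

FV = 99,000 × (1 + 0.063)^10 = 182,376.0645

£182,376.06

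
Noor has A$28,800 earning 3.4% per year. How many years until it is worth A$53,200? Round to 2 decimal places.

n = ln(53200/28800) / ln(1+0.034) = ln(1.84722) / 0.033435 = 18.3546 years

18.35 years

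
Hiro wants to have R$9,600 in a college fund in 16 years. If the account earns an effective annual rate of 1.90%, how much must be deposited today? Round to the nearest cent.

Discount factor = (1+0.019)^(−16) = 0.739968; PV = 9,600 × 0.739968 = 7,103.6947

R$7,103.69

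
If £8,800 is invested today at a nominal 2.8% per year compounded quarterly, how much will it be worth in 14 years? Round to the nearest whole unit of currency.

Periodic rate i = 0.028/4 = 0.007; n = 14 × 4 = 56 periods.
8,800 × (1+0.007)^56 = 8,800 × 1.477918 = 13,005.6788

£13,006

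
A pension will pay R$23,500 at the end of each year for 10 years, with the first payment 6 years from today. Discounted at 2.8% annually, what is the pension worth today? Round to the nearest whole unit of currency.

Value one period before first payment (t=5): 23500 × [1 − (1+0.028)^(−10)] / 0.028 = 23500 × 8.617934 = 202,521.4473
Discount back 5 years: 202,521.4473 × (1+0.028)^(−5) = 202,521.4473 × 0.871033 = 176,402.7897

R$176,403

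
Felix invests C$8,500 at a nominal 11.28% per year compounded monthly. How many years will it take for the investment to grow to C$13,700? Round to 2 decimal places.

4.25 years

Periodic rate i = 0.1128/12 = 0.0094.
n = ln(13700/8500) / ln(1+0.0094) = ln(1.61176) / 0.009356 = 51.0180 months
= 51.0180/12 years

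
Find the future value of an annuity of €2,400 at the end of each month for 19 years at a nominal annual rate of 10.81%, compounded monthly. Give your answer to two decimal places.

Periodic rate i = 0.1081/12 = 0.00900833; n = 19 × 12 = 228 periods.
FV = PMT · [(1+i)^n − 1] / i = 2400 · 746.738758 = 1,792,173.0189

€1,792,173.02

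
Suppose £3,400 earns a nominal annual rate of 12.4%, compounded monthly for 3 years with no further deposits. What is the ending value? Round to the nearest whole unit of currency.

£4,923

Periodic rate i = 0.124/12 = 0.0103333; n = 3 × 12 = 36 periods.
3,400 × (1+0.0103333)^36 = 3,400 × 1.447867 = 4,922.7463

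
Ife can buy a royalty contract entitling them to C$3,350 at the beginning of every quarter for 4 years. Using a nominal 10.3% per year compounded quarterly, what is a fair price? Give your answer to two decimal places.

With 4 periods per year: i = 0.02575, n = 16.
Annuity factor a(16|0.02575) × (1+i) = 13.313342; PV = 3350 × 13.313342 = 44,599.6944
(Beginning-of-period payments → annuity-due factor ×(1+i).)

C$44,599.69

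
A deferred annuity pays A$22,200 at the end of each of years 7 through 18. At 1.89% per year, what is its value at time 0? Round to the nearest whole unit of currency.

Value one period before first payment (t=6): 22200 × [1 − (1+0.0189)^(−12)] / 0.0189 = 22200 × 10.647138 = 236,366.4603
Discount back 6 years: 236,366.4603 × (1+0.0189)^(−6) = 236,366.4603 × 0.893739 = 211,249.8835

A$211,250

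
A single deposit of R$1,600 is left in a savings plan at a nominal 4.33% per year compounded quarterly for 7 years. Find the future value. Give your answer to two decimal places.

R$2,162.95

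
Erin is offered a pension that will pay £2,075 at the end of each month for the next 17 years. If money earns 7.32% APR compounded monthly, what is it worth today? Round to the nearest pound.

£241,787

i = 0.0732/12 = 0.0061 per month; n = 17·12 = 204.
PV = 2075 × [1 − (1+0.0061)^(−204)] / 0.0061 = 2075 × 116.523792 = 241,786.8675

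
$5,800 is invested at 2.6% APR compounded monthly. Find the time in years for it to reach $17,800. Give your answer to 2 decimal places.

Periodic rate i = 0.026/12 = 0.00216667.
(1+i)^n = 17800/5800 = 3.06897, so n = ln 3.06897 / ln 1.00217 = 518.1023 months
= 518.1023/12 years

43.18 years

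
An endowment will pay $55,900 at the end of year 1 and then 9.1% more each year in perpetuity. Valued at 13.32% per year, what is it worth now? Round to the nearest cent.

$1,324,644.55

PV = D₁/(r − g) = 55900/(0.1332 − 0.091) = 1,324,644.5498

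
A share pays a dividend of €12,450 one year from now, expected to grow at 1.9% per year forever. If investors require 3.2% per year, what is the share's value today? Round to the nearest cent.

€957,692.31

PV = PMT / (i − g) = 12450 / (0.032 − 0.019) = 12450 / 0.013000 = 957,692.3077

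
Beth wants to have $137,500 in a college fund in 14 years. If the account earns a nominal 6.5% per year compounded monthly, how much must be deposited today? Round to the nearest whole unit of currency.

Periodic rate i = 0.065/12 = 0.00541667; n = 14 × 12 = 168 periods.
Discount factor = (1+0.00541667)^(−168) = 0.403514; PV = 137,500 × 0.403514 = 55,483.1647

$55,483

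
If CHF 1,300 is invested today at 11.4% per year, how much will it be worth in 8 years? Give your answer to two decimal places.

CHF 3,083.36

1,300 × (1+0.114)^8 = 1,300 × 2.371819 = 3,083.3646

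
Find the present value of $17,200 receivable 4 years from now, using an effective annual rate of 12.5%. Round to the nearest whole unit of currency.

$10,738

PV = 17,200 / (1 + 0.125)^4 = 17,200 / 1.601807 = 10,737.8753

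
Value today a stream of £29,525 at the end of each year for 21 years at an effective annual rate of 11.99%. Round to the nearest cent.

£223,411.58

PV = 29525 × [1 − (1+0.1199)^(−21)] / 0.1199 = 29525 × 7.566861 = 223,411.5795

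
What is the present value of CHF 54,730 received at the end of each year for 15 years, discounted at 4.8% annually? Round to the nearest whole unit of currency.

CHF 575,837

PV = 54730 × [1 − (1+0.048)^(−15)] / 0.048 = 54730 × 10.521414 = 575,836.9676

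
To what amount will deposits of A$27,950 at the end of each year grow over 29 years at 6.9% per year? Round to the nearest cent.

A$2,399,625.97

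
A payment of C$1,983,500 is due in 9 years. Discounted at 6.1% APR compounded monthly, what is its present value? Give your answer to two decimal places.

i = 0.061/12 = 0.00508333 per month; n = 9·12 = 108.
PV = 1,983,500 / (1 + 0.00508333)^108 = 1,983,500 / 1.729114 = 1,147,119.0499

C$1,147,119.05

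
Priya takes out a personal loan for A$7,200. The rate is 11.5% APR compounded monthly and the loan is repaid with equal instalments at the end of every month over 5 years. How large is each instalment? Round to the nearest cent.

i = 0.115/12 = 0.00958333 per month; n = 5·12 = 60.
Annuity-PV factor = 45.469825; PMT = 7200 / 45.469825 = 158.3468

A$158.35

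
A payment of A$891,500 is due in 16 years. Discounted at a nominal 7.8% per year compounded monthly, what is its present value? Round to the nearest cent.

A$256,966.04

Periodic rate i = 0.078/12 = 0.0065; n = 16 × 12 = 192 periods.
PV = FV·(1+i)^(−n) = 891,500 × 0.288240 = 256,966.0427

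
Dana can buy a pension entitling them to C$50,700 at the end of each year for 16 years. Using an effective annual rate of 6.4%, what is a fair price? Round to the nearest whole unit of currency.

C$498,584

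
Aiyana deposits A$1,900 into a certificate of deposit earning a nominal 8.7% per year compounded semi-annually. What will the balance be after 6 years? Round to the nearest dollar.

Periodic rate i = 0.087/2 = 0.0435; n = 6 × 2 = 12 periods.
FV = 1,900 × (1 + 0.0435)^12 = 3,167.1092

A$3,167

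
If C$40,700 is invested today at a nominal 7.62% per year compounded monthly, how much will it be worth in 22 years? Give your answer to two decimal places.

Periodic rate i = 0.0762/12 = 0.00635; n = 22 × 12 = 264 periods.
FV = PV·(1+i)^n = 40,700 × 5.318014 = 216,443.1547

C$216,443.15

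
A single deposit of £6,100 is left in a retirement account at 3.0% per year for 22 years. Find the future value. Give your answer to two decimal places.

FV = PV·(1+i)^n = 6,100 × 1.916103 = 11,688.2308

£11,688.23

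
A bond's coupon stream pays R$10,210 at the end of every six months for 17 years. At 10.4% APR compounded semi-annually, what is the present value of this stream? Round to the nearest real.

i = 0.104/2 = 0.052 per half-year; n = 17·2 = 34.
PV = PMT · [1 − (1+i)^(−n)] / i = 10210 · 15.799447 = 161,312.3540

R$161,312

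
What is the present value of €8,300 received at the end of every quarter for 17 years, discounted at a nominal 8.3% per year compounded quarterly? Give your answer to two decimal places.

i = 0.083/4 = 0.02075 per quarter; n = 17·4 = 68.
PV = 8300 × [1 − (1+0.02075)^(−68)] / 0.02075 = 8300 × 36.267631 = 301,021.3407

€301,021.34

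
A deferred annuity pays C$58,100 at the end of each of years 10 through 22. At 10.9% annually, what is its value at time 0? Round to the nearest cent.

C$155,337.01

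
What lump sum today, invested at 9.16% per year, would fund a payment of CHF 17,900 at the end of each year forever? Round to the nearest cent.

PV = PMT / i = 17900 / 0.0916 = 195,414.8472

CHF 195,414.85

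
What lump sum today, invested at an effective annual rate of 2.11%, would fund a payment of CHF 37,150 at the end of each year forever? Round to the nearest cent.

CHF 1,760,663.51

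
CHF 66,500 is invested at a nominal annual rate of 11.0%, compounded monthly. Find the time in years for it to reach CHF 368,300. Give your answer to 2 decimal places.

Periodic rate i = 0.11/12 = 0.00916667.
n = ln(368300/66500) / ln(1+0.00916667) = ln(5.53835) / 0.009125 = 187.5850 months
= 187.5850/12 years

15.63 years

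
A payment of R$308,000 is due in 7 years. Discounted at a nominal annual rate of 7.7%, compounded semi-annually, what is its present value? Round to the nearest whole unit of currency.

R$181,493

With 2 periods per year: i = 0.0385, n = 14.
PV = 308,000 / (1 + 0.0385)^14 = 308,000 / 1.697036 = 181,492.9268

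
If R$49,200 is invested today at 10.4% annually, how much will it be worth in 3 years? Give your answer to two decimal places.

49,200 × (1+0.104)^3 = 49,200 × 1.345573 = 66,202.1849

R$66,202.18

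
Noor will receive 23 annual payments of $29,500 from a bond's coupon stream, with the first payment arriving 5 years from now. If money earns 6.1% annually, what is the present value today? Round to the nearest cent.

$283,856.06

Value one period before first payment (t=4): 29500 × [1 − (1+0.061)^(−23)] / 0.061 = 29500 × 12.193761 = 359,715.9588
PV₀ = 359,715.9588 / (1+0.061)^4 = 359,715.9588 / 1.267248 = 283,856.0599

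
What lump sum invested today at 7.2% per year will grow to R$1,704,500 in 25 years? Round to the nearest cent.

Discount factor = (1+0.072)^(−25) = 0.175845; PV = 1,704,500 × 0.175845 = 299,728.0386

R$299,728.04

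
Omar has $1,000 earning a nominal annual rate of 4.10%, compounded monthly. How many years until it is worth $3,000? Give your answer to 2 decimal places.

26.84 years

Periodic rate i = 0.041/12 = 0.00341667.
(1+i)^n = 3000/1000 = 3.00000, so n = ln 3.00000 / ln 1.00342 = 322.0941 months
= 322.0941/12 years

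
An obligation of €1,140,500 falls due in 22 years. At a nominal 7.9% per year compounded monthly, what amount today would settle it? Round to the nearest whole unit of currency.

€201,728

With 12 periods per year: i = 0.00658333, n = 264.
Discount factor = (1+0.00658333)^(−264) = 0.176876; PV = 1,140,500 × 0.176876 = 201,727.5396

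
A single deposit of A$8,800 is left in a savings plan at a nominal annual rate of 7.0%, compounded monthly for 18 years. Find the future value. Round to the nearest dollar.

A$30,910

i = 0.07/12 = 0.00583333 per month; n = 18·12 = 216.
FV = 8,800 × (1 + 0.00583333)^216 = 30,910.3460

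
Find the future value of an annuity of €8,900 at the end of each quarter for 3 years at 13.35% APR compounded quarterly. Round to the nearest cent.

€128,758.35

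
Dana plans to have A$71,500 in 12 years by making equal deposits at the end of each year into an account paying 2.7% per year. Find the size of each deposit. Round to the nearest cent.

FV-annuity factor = 13.952558; PMT = 71500 / 13.952558 = 5,124.5085

A$5,124.51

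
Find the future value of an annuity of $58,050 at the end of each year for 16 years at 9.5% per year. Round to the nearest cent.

$1,999,332.13

FV = PMT · [(1+i)^n − 1] / i = 58050 · 34.441553 = 1,999,332.1304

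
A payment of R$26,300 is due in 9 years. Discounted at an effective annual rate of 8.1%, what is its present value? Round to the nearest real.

Discount factor = (1+0.081)^(−9) = 0.496099; PV = 26,300 × 0.496099 = 13,047.4158

R$13,047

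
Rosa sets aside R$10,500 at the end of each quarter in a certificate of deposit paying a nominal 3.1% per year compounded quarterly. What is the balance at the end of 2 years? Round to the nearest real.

With 4 periods per year: i = 0.00775, n = 8.
FV = PMT · [(1+i)^n − 1] / i = 10500 · 8.220396 = 86,314.1610

R$86,314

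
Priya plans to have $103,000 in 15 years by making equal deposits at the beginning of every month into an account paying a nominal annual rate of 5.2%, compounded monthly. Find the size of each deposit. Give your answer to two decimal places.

$377.32

Periodic rate i = 0.052/12 = 0.00433333; n = 15 × 12 = 180 periods.
FV-annuity factor × (1+i) = 272.977635; PMT = 103000 / 272.977635 = 377.3203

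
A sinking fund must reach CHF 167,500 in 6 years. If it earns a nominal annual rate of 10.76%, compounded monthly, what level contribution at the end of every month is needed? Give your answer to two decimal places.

Periodic rate i = 0.1076/12 = 0.00896667; n = 6 × 12 = 72 periods.
PMT = 167500 / ( [(1+0.00896667)^72 − 1] / 0.00896667 ) = 167500 / 100.555935 = 1,665.7396

CHF 1,665.74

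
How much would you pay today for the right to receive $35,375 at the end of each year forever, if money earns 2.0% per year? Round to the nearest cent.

PV = PMT / i = 35375 / 0.02 = 1,768,750.0000

$1,768,750.00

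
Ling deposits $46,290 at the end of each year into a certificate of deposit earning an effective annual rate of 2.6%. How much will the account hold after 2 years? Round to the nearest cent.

FV = 46290 × [(1+0.026)^2 − 1] / 0.026 = 46290 × 2.026000 = 93,783.5400

$93,783.54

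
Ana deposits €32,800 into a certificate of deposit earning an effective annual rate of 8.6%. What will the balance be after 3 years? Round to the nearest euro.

€42,011

FV = PV·(1+i)^n = 32,800 × 1.280824 = 42,011.0290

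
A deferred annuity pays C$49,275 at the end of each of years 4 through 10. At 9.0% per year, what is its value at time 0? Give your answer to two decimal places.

C$191,500.54

Value one period before first payment (t=3): 49275 × [1 − (1+0.09)^(−7)] / 0.09 = 49275 × 5.032953 = 247,998.7509
PV₀ = 247,998.7509 / (1+0.09)^3 = 247,998.7509 / 1.295029 = 191,500.5386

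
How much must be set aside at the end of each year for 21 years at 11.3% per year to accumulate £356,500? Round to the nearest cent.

FV-annuity factor = 74.965106; PMT = 356500 / 74.965106 = 4,755.5458

£4,755.55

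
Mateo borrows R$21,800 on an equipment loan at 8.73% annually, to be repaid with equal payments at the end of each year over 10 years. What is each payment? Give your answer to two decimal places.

PMT = 21800 / ( [1 − (1+0.0873)^(−10)] / 0.0873 ) = 21800 / 6.494637 = 3,356.6155

R$3,356.62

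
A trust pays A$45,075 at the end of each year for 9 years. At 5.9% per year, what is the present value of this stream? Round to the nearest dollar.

A$307,925

PV = PMT · [1 − (1+i)^(−n)] / i = 45075 · 6.831393 = 307,925.0462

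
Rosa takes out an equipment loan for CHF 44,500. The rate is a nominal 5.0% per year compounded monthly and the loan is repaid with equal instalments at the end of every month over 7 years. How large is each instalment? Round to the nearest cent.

Periodic rate i = 0.05/12 = 0.00416667; n = 7 × 12 = 84 periods.
PMT = 44500 / ( [1 − (1+0.00416667)^(−84)] / 0.00416667 ) = 44500 / 70.751835 = 628.9590

CHF 628.96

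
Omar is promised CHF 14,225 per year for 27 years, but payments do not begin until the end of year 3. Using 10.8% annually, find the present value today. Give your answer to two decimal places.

CHF 100,558.08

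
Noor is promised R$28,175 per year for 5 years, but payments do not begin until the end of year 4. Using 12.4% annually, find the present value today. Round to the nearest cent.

R$70,819.50

PV at t=3 (ordinary 5-year annuity): 28175 × a(5|0.124) = 28175 × 3.569340 = 100,566.1411
PV₀ = 100,566.1411 / (1+0.124)^3 = 100,566.1411 / 1.420035 = 70,819.4994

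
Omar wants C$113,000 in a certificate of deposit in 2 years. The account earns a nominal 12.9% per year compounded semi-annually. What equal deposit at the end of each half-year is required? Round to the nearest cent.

C$25,659.02

With 2 periods per year: i = 0.0645, n = 4.
PMT = 113000 / ( [(1+0.0645)^4 − 1] / 0.0645 ) = 113000 / 4.403909 = 25,659.0205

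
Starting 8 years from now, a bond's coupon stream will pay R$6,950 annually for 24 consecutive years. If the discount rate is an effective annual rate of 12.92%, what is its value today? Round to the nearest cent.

R$21,734.73

PV at t=7 (ordinary 24-year annuity): 6950 × a(24|0.1292) = 6950 × 7.320916 = 50,880.3681
PV₀ = 50,880.3681 / (1+0.1292)^7 = 50,880.3681 / 2.340971 = 21,734.7255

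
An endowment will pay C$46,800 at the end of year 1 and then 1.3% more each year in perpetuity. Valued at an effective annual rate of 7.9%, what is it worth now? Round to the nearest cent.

C$709,090.91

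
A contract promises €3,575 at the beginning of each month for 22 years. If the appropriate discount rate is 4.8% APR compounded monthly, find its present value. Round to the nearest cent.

€584,537.36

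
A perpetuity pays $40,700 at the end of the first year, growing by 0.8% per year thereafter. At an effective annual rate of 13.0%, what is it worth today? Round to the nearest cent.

$333,606.56

PV = D₁/(r − g) = 40700/(0.13 − 0.008) = 333,606.5574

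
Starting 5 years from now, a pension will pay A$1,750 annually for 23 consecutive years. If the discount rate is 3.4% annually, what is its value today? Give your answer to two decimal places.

A$24,158.27

Value one period before first payment (t=4): 1750 × [1 − (1+0.034)^(−23)] / 0.034 = 1750 × 15.780106 = 27,615.1862
Discount back 4 years: 27,615.1862 × (1+0.034)^(−4) = 27,615.1862 × 0.874818 = 24,158.2694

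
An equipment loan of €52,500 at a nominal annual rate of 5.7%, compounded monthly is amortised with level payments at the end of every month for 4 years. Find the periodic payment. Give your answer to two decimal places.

€1,225.76

Periodic rate i = 0.057/12 = 0.00475; n = 4 × 12 = 48 periods.
PMT = 52500 / ( [1 − (1+0.00475)^(−48)] / 0.00475 ) = 52500 / 42.830712 = 1,225.7559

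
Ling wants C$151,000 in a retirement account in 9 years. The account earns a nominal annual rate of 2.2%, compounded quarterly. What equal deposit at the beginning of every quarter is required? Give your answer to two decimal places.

C$3,783.57

Periodic rate i = 0.022/4 = 0.0055; n = 9 × 4 = 36 periods.
FV-annuity factor × (1+i) = 39.909442; PMT = 151000 / 39.909442 = 3,783.5658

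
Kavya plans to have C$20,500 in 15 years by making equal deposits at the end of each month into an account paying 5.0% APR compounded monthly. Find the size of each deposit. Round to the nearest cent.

i = 0.05/12 = 0.00416667 per month; n = 15·12 = 180.
FV-annuity factor = 267.288944; PMT = 20500 / 267.288944 = 76.6960

C$76.70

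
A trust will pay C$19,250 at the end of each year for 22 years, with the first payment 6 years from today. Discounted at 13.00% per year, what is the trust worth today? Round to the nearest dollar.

Value one period before first payment (t=5): 19250 × [1 − (1+0.13)^(−22)] / 0.13 = 19250 × 7.169513 = 138,013.1317
PV₀ = 138,013.1317 / (1+0.13)^5 = 138,013.1317 / 1.842435 = 74,907.9985

C$74,908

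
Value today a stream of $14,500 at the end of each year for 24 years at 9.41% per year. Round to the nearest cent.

$136,291.80

PV = PMT · [1 − (1+i)^(−n)] / i = 14500 · 9.399435 = 136,291.8043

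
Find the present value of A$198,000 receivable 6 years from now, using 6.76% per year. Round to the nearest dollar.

Discount factor = (1+0.0676)^(−6) = 0.675381; PV = 198,000 × 0.675381 = 133,725.3673

A$133,725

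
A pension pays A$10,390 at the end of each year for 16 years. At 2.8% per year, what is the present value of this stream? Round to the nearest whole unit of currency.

A$132,528

PV = PMT · [1 − (1+i)^(−n)] / i = 10390 · 12.755330 = 132,527.8766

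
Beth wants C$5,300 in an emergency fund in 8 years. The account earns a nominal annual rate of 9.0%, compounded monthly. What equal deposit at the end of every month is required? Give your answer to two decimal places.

C$37.90

With 12 periods per year: i = 0.0075, n = 96.
FV-annuity factor = 139.856164; PMT = 5300 / 139.856164 = 37.8961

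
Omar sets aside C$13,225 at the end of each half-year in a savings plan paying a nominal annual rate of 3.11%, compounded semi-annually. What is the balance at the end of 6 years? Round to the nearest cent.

Periodic rate i = 0.0311/2 = 0.01555; n = 6 × 2 = 12 periods.
FV = 13225 × [(1+0.01555)^12 − 1] / 0.01555 = 13225 × 13.081405 = 173,001.5801

C$173,001.58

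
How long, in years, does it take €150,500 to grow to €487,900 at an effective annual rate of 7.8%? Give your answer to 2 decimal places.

(1+i)^n = 487900/150500 = 3.24186, so n = ln 3.24186 / ln 1.078 = 15.6595 years

15.66 years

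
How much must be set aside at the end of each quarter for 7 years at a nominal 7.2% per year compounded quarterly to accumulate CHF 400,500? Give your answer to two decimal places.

CHF 11,126.27

Periodic rate i = 0.072/4 = 0.018; n = 7 × 4 = 28 periods.
FV-annuity factor = 35.995905; PMT = 400500 / 35.995905 = 11,126.2655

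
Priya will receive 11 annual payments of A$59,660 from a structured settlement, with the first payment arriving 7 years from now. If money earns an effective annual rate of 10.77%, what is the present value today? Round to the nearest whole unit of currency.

Value one period before first payment (t=6): 59660 × [1 − (1+0.1077)^(−11)] / 0.1077 = 59660 × 6.271070 = 374,132.0097
PV₀ = 374,132.0097 / (1+0.1077)^6 = 374,132.0097 / 1.847281 = 202,531.1985

A$202,531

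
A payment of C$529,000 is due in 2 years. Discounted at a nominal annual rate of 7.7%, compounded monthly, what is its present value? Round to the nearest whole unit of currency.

With 12 periods per year: i = 0.00641667, n = 24.
Discount factor = (1+0.00641667)^(−24) = 0.857694; PV = 529,000 × 0.857694 = 453,720.0654

C$453,720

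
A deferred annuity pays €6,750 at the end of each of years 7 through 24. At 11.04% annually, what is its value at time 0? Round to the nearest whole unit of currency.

€27,666

Value one period before first payment (t=6): 6750 × [1 − (1+0.1104)^(−18)] / 0.1104 = 6750 × 7.682660 = 51,857.9582
PV₀ = 51,857.9582 / (1+0.1104)^6 = 51,857.9582 / 1.874462 = 27,665.5109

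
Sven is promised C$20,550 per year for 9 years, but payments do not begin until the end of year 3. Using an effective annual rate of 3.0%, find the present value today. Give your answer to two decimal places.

PV at t=2 (ordinary 9-year annuity): 20550 × a(9|0.03) = 20550 × 7.786109 = 160,004.5383
Discount back 2 years: 160,004.5383 × (1+0.03)^(−2) = 160,004.5383 × 0.942596 = 150,819.6233

C$150,819.62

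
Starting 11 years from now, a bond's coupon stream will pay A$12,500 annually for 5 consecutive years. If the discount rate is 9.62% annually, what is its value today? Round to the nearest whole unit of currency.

A$19,097

Value one period before first payment (t=10): 12500 × [1 − (1+0.0962)^(−5)] / 0.0962 = 12500 × 3.827875 = 47,848.4434
Discount back 10 years: 47,848.4434 × (1+0.0962)^(−10) = 47,848.4434 × 0.399119 = 19,097.2061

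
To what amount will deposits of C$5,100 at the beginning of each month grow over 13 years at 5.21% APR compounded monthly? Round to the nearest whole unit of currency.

i = 0.0521/12 = 0.00434167 per month; n = 13·12 = 156.
Accumulation factor s(156|0.00434167) × (1+i) = 223.385220; FV = 5100 × 223.385220 = 1,139,264.6200
(Beginning-of-period payments → annuity-due factor ×(1+i).)

C$1,139,265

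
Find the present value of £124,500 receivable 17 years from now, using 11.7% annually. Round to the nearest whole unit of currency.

£18,979

Discount factor = (1+0.117)^(−17) = 0.152439; PV = 124,500 × 0.152439 = 18,978.6540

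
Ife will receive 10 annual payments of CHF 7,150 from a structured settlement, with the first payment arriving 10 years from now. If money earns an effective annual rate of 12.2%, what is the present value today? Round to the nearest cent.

CHF 14,219.65

Value one period before first payment (t=9): 7150 × [1 − (1+0.122)^(−10)] / 0.122 = 7150 × 5.604264 = 40,070.4882
Discount back 9 years: 40,070.4882 × (1+0.122)^(−9) = 40,070.4882 × 0.354866 = 14,219.6505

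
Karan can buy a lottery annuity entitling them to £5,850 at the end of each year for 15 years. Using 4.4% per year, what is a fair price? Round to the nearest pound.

£63,260

PV = 5850 × [1 − (1+0.044)^(−15)] / 0.044 = 5850 × 10.813760 = 63,260.4943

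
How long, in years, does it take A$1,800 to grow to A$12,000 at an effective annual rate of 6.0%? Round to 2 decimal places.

n = ln(12000/1800) / ln(1+0.06) = ln(6.66667) / 0.058269 = 32.5580 years

32.56 years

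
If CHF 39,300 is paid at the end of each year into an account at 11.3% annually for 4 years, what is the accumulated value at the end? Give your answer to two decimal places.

CHF 185,909.39

FV = PMT · [(1+i)^n − 1] / i = 39300 · 4.730519 = 185,909.3927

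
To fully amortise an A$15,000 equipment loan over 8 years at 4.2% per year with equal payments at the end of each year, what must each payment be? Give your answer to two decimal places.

A$2,246.35

Annuity-PV factor = 6.677489; PMT = 15000 / 6.677489 = 2,246.3535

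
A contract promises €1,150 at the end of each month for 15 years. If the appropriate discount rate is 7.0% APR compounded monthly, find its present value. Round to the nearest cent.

€127,944.35

i = 0.07/12 = 0.00583333 per month; n = 15·12 = 180.
PV = PMT · [1 − (1+i)^(−n)] / i = 1150 · 111.255958 = 127,944.3513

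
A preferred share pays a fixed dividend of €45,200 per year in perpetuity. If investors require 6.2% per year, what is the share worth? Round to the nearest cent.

PV = PMT / i = 45200 / 0.062 = 729,032.2581

€729,032.26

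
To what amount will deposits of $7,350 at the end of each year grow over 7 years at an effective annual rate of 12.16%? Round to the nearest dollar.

$74,520

Accumulation factor s(7|0.1216) = 10.138842; FV = 7350 × 10.138842 = 74,520.4889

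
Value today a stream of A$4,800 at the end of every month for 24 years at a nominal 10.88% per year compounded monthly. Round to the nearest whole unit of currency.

Periodic rate i = 0.1088/12 = 0.00906667; n = 24 × 12 = 288 periods.
PV = 4800 × [1 − (1+0.00906667)^(−288)] / 0.00906667 = 4800 × 102.097538 = 490,068.1818

A$490,068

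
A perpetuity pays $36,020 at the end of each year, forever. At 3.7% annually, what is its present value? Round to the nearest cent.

PV = PMT / i = 36020 / 0.037 = 973,513.5135

$973,513.51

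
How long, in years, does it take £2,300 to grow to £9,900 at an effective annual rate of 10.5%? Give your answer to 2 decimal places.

n = ln(9900/2300) / ln(1+0.105) = ln(4.30435) / 0.099845 = 14.6189 years

14.62 years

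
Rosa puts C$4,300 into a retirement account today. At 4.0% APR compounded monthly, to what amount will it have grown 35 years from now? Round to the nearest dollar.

C$17,397

Periodic rate i = 0.04/12 = 0.00333333; n = 35 × 12 = 420 periods.
FV = 4,300 × (1 + 0.00333333)^420 = 17,396.8101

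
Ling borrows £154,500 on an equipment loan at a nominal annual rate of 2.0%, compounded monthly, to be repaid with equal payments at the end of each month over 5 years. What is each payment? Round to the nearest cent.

£2,708.04

Periodic rate i = 0.02/12 = 0.00166667; n = 5 × 12 = 60 periods.
PMT = 154500 / ( [1 − (1+0.00166667)^(−60)] / 0.00166667 ) = 154500 / 57.052356 = 2,708.0389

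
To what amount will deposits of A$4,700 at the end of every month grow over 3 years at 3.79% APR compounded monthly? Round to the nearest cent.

i = 0.0379/12 = 0.00315833 per month; n = 3·12 = 36.
FV = 4700 × [(1+0.00315833)^36 − 1] / 0.00315833 = 4700 × 38.062866 = 178,895.4698

A$178,895.47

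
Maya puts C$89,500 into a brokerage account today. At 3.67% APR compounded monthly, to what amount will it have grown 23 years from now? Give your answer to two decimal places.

With 12 periods per year: i = 0.00305833, n = 276.
FV = PV·(1+i)^n = 89,500 × 2.322889 = 207,898.6043

C$207,898.60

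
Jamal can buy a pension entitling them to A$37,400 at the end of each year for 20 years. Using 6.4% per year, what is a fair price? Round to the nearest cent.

PV = PMT · [1 − (1+i)^(−n)] / i = 37400 · 11.106571 = 415,385.7537

A$415,385.75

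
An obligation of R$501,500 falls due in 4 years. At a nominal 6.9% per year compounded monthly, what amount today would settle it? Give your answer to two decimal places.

R$380,845.61

i = 0.069/12 = 0.00575 per month; n = 4·12 = 48.
PV = FV·(1+i)^(−n) = 501,500 × 0.759413 = 380,845.6134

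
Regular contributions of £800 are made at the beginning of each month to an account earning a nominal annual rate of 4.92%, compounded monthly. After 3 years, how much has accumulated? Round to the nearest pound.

i = 0.0492/12 = 0.0041 per month; n = 3·12 = 36.
Accumulation factor s(36|0.0041) × (1+i) = 38.865892; FV = 800 × 38.865892 = 31,092.7132
(annuity-due: payments at period start, so ×(1+i).)

£31,093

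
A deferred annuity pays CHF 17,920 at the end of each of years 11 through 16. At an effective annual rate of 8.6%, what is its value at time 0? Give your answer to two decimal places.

Value one period before first payment (t=10): 17920 × [1 − (1+0.086)^(−6)] / 0.086 = 17920 × 4.539925 = 81,355.4581
Discount back 10 years: 81,355.4581 × (1+0.086)^(−10) = 81,355.4581 × 0.438230 = 35,652.3731

CHF 35,652.37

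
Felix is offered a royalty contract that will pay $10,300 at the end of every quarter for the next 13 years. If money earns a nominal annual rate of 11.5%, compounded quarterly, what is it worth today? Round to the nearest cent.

i = 0.115/4 = 0.02875 per quarter; n = 13·4 = 52.
PV = PMT · [1 − (1+i)^(−n)] / i = 10300 · 26.816430 = 276,209.2291

$276,209.23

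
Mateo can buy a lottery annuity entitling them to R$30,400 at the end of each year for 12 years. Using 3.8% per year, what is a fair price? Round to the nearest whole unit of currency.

PV = PMT · [1 − (1+i)^(−n)] / i = 30400 · 9.494931 = 288,645.8972

R$288,646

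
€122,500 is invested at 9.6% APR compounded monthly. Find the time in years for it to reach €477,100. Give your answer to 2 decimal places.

14.22 years

Periodic rate i = 0.096/12 = 0.008.
n = ln(477100/122500) / ln(1+0.008) = ln(3.89469) / 0.007968 = 170.6308 months
= 170.6308/12 years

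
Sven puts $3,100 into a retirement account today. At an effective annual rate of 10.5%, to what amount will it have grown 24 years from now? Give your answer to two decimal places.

$34,045.24

FV = 3,100 × (1 + 0.105)^24 = 34,045.2374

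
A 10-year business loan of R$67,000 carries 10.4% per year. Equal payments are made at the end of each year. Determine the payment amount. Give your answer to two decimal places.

R$11,092.01

PMT = 67000 / ( [1 − (1+0.104)^(−10)] / 0.104 ) = 67000 / 6.040386 = 11,092.0071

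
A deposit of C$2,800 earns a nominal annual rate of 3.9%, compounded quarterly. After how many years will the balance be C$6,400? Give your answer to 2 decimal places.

21.30 years

Periodic rate i = 0.039/4 = 0.00975.
(1+i)^n = 6400/2800 = 2.28571, so n = ln 2.28571 / ln 1.00975 = 85.2002 quarters
= 85.2002/4 years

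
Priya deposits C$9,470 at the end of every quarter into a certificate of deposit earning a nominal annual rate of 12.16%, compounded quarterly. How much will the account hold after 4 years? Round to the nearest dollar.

With 4 periods per year: i = 0.0304, n = 16.
FV = 9470 × [(1+0.0304)^16 − 1] / 0.0304 = 9470 × 20.220609 = 191,489.1708

C$191,489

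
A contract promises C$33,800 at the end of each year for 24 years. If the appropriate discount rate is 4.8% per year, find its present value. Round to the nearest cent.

PV = PMT · [1 − (1+i)^(−n)] / i = 33800 · 14.071134 = 475,604.3237

C$475,604.32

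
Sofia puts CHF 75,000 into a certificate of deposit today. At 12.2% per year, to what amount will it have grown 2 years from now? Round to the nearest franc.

CHF 94,416

FV = 75,000 × (1 + 0.122)^2 = 94,416.3000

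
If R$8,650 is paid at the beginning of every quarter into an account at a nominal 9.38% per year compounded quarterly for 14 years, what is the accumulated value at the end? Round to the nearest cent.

R$1,004,999.32

With 4 periods per year: i = 0.02345, n = 56.
FV = 8650 × [(1+0.02345)^56 − 1] / 0.02345 × (1+i) = 8650 × 116.184893 = 1,004,999.3218
Payments are at the start of each period, so multiply by (1+i).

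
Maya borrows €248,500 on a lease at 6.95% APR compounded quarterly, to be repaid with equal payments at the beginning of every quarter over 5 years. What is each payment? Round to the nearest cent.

Periodic rate i = 0.0695/4 = 0.017375; n = 5 × 4 = 20 periods.
Annuity-PV factor × (1+i) = 17.064761; PMT = 248500 / 17.064761 = 14,562.1730

€14,562.17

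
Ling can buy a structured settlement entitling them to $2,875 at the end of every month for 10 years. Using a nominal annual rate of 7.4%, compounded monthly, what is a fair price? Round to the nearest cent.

Periodic rate i = 0.074/12 = 0.00616667; n = 10 × 12 = 120 periods.
PV = PMT · [1 − (1+i)^(−n)] / i = 2875 · 84.616328 = 243,271.9441

$243,271.94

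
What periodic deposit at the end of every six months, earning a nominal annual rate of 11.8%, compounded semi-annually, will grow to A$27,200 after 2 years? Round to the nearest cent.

A$6,226.92

i = 0.118/2 = 0.059 per half-year; n = 2·2 = 4.
FV-annuity factor = 4.368129; PMT = 27200 / 4.368129 = 6,226.9218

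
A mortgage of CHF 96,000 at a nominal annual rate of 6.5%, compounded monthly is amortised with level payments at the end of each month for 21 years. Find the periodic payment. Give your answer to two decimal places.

CHF 699.23

Periodic rate i = 0.065/12 = 0.00541667; n = 21 × 12 = 252 periods.
Annuity-PV factor = 137.294192; PMT = 96000 / 137.294192 = 699.2284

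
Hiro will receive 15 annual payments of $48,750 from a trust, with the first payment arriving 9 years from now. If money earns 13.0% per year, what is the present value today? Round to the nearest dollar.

PV at t=8 (ordinary 15-year annuity): 48750 × a(15|0.13) = 48750 × 6.462379 = 315,040.9676
PV₀ = 315,040.9676 / (1+0.13)^8 = 315,040.9676 / 2.658444 = 118,505.7668

$118,506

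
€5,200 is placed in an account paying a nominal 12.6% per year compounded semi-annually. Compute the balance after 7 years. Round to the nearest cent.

€12,231.20

With 2 periods per year: i = 0.063, n = 14.
5,200 × (1+0.063)^14 = 5,200 × 2.352154 = 12,231.1994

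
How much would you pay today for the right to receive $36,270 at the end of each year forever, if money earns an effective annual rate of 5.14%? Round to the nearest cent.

PV = PMT / i = 36270 / 0.0514 = 705,642.0233

$705,642.02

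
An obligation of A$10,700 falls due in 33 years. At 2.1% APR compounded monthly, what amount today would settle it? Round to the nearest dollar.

A$5,354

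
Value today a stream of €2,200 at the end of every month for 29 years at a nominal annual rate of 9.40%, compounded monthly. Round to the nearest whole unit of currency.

Periodic rate i = 0.094/12 = 0.00783333; n = 29 × 12 = 348 periods.
PV = 2200 × [1 − (1+0.00783333)^(−348)] / 0.00783333 = 2200 × 119.211078 = 262,264.3706

€262,264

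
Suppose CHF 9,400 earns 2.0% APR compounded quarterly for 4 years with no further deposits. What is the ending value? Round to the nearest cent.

With 4 periods per year: i = 0.005, n = 16.
FV = 9,400 × (1 + 0.005)^16 = 10,180.8688

CHF 10,180.87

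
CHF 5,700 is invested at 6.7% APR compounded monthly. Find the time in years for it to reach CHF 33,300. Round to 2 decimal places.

26.42 years

Periodic rate i = 0.067/12 = 0.00558333.
(1+i)^n = 33300/5700 = 5.84211, so n = ln 5.84211 / ln 1.00558 = 317.0175 months
= 317.0175/12 years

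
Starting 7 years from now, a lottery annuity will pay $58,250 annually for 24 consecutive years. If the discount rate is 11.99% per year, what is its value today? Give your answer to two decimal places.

$230,004.99

PV at t=6 (ordinary 24-year annuity): 58250 × a(24|0.1199) = 58250 × 7.789629 = 453,745.9116
PV₀ = 453,745.9116 / (1+0.1199)^6 = 453,745.9116 / 1.972766 = 230,004.9894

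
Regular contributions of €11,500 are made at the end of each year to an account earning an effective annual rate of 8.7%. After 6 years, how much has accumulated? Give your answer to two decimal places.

€85,865.97

FV = 11500 × [(1+0.087)^6 − 1] / 0.087 = 11500 × 7.466606 = 85,865.9721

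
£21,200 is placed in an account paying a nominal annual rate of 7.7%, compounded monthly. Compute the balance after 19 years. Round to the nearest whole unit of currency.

£91,134

Periodic rate i = 0.077/12 = 0.00641667; n = 19 × 12 = 228 periods.
FV = PV·(1+i)^n = 21,200 × 4.298758 = 91,133.6739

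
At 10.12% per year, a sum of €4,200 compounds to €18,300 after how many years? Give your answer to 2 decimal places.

15.27 years

n = ln(18300/4200) / ln(1+0.1012) = ln(4.35714) / 0.096400 = 15.2677 years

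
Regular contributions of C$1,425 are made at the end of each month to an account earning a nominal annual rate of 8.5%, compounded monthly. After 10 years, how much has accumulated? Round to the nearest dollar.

C$268,097

i = 0.085/12 = 0.00708333 per month; n = 10·12 = 120.
Accumulation factor s(120|0.00708333) = 188.138416; FV = 1425 × 188.138416 = 268,097.2434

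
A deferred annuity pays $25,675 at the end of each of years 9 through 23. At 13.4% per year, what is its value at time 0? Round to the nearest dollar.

Value one period before first payment (t=8): 25675 × [1 − (1+0.134)^(−15)] / 0.134 = 25675 × 6.331070 = 162,550.2165
PV₀ = 162,550.2165 / (1+0.134)^8 = 162,550.2165 / 2.734667 = 59,440.5906

$59,441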